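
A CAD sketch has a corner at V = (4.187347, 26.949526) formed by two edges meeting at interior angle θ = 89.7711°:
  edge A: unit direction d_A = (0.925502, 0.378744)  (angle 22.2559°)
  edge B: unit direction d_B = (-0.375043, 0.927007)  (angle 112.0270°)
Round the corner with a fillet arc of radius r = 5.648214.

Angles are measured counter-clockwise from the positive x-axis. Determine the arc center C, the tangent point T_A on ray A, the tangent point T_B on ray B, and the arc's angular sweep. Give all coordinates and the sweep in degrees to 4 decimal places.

bisector direction at 67.1415° = (0.388457,0.921467)
center distance |VC| = r/sin(θ/2) = 5.648214/sin(44.8856°) = 8.003785
C = V + |VC|·bis = (7.2965,34.3247)
T_A = V + ((C−V)·d_A)·d_A = V + 5.6708·d_A = (9.4357,29.0973)
T_B = V + ((C−V)·d_B)·d_B = V + 5.6708·d_B = (2.0605,32.2064)
sweep = 180° − θ = 90.2289°

center=(7.2965,34.3247) T_A=(9.4357,29.0973) T_B=(2.0605,32.2064) sweep=90.2289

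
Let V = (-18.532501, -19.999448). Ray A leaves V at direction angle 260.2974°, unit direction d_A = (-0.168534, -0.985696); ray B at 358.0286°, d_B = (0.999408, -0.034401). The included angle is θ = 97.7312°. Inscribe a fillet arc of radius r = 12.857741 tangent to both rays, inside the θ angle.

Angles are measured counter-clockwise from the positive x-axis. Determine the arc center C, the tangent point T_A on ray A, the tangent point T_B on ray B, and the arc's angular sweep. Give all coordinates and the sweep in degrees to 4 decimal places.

center=(-7.7513,-33.2359) T_A=(-20.4252,-31.0689) T_B=(-7.3090,-20.3858) sweep=82.2688

bisector direction at 309.1630° = (0.631529,-0.775352)
center distance |VC| = r/sin(θ/2) = 12.857741/sin(48.8656°) = 17.071531
C = V + |VC|·bis = (-7.7513,-33.2359)
T_A = V + ((C−V)·d_A)·d_A = V + 11.2301·d_A = (-20.4252,-31.0689)
T_B = V + ((C−V)·d_B)·d_B = V + 11.2301·d_B = (-7.3090,-20.3858)
sweep = 180° − θ = 82.2688°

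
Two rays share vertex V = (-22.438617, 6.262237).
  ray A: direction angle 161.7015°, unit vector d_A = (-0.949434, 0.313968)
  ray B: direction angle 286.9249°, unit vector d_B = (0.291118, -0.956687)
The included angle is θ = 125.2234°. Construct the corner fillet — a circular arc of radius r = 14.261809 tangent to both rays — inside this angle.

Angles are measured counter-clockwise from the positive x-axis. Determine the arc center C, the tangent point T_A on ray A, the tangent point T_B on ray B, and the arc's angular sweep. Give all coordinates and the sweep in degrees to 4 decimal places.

bisector direction at 224.3132° = (-0.715532,-0.698580)
center distance |VC| = r/sin(θ/2) = 14.261809/sin(62.6117°) = 16.062236
C = V + |VC|·bis = (-33.9317,-4.9585)
T_A = V + ((C−V)·d_A)·d_A = V + 7.3889·d_A = (-29.4539,8.5821)
T_B = V + ((C−V)·d_B)·d_B = V + 7.3889·d_B = (-20.2876,-0.8067)
sweep = 180° − θ = 54.7766°

center=(-33.9317,-4.9585) T_A=(-29.4539,8.5821) T_B=(-20.2876,-0.8067) sweep=54.7766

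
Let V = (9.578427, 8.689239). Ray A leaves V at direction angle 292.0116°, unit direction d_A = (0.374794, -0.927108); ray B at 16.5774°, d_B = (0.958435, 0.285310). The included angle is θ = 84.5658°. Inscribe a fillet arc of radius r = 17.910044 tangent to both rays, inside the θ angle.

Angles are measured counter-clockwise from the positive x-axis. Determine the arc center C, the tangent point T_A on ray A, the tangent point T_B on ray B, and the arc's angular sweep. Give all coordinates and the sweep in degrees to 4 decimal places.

center=(33.5644,-2.8573) T_A=(16.9599,-9.5699) T_B=(28.4545,14.3083) sweep=95.4342

bisector direction at 334.2945° = (0.901035,-0.433746)
center distance |VC| = r/sin(θ/2) = 17.910044/sin(42.2829°) = 26.620487
C = V + |VC|·bis = (33.5644,-2.8573)
T_A = V + ((C−V)·d_A)·d_A = V + 19.6947·d_A = (16.9599,-9.5699)
T_B = V + ((C−V)·d_B)·d_B = V + 19.6947·d_B = (28.4545,14.3083)
sweep = 180° − θ = 95.4342°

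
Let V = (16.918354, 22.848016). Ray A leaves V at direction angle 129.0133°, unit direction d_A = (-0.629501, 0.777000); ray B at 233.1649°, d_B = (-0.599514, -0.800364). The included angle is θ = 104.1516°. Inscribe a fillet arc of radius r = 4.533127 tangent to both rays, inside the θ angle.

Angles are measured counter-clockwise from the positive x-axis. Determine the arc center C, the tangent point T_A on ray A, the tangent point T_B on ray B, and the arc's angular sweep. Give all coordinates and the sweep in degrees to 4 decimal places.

bisector direction at 181.0891° = (-0.999819,-0.019007)
center distance |VC| = r/sin(θ/2) = 4.533127/sin(52.0758°) = 5.746686
C = V + |VC|·bis = (11.1727,22.7388)
T_A = V + ((C−V)·d_A)·d_A = V + 3.5320·d_A = (14.6949,25.5924)
T_B = V + ((C−V)·d_B)·d_B = V + 3.5320·d_B = (14.8009,20.0211)
sweep = 180° − θ = 75.8484°

center=(11.1727,22.7388) T_A=(14.6949,25.5924) T_B=(14.8009,20.0211) sweep=75.8484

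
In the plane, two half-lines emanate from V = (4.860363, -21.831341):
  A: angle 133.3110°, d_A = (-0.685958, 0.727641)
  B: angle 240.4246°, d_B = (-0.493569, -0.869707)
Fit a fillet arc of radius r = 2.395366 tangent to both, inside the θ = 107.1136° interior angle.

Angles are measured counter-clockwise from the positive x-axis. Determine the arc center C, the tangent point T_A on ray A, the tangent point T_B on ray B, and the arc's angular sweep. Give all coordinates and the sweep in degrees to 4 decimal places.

center=(1.9041,-22.1874) T_A=(3.6470,-20.5443) T_B=(3.9873,-23.3697) sweep=72.8864

bisector direction at 186.8678° = (-0.992825,-0.119579)
center distance |VC| = r/sin(θ/2) = 2.395366/sin(53.5568°) = 2.977659
C = V + |VC|·bis = (1.9041,-22.1874)
T_A = V + ((C−V)·d_A)·d_A = V + 1.7688·d_A = (3.6470,-20.5443)
T_B = V + ((C−V)·d_B)·d_B = V + 1.7688·d_B = (3.9873,-23.3697)
sweep = 180° − θ = 72.8864°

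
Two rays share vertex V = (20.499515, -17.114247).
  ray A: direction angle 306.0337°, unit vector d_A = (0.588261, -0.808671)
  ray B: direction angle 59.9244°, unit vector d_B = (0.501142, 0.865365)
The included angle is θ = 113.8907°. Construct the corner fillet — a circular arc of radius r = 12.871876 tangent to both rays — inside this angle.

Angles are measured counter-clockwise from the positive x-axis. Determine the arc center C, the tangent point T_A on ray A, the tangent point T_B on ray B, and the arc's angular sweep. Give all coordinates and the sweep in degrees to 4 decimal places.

center=(35.8362,-16.3161) T_A=(25.4271,-23.8881) T_B=(24.6974,-9.8655) sweep=66.1093

bisector direction at 2.9791° = (0.998649,0.051971)
center distance |VC| = r/sin(θ/2) = 12.871876/sin(56.9453°) = 15.357472
C = V + |VC|·bis = (35.8362,-16.3161)
T_A = V + ((C−V)·d_A)·d_A = V + 8.3766·d_A = (25.4271,-23.8881)
T_B = V + ((C−V)·d_B)·d_B = V + 8.3766·d_B = (24.6974,-9.8655)
sweep = 180° − θ = 66.1093°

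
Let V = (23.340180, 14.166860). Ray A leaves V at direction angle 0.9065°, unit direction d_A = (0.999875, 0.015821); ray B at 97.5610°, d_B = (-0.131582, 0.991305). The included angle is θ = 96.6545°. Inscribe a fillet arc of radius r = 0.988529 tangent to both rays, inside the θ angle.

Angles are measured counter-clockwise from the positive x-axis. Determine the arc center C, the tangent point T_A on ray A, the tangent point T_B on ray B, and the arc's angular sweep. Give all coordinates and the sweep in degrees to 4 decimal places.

center=(24.2043,15.1692) T_A=(24.2200,14.1808) T_B=(23.2244,15.0391) sweep=83.3455

bisector direction at 49.2338° = (0.652975,0.757380)
center distance |VC| = r/sin(θ/2) = 0.988529/sin(48.3272°) = 1.323413
C = V + |VC|·bis = (24.2043,15.1692)
T_A = V + ((C−V)·d_A)·d_A = V + 0.8799·d_A = (24.2200,14.1808)
T_B = V + ((C−V)·d_B)·d_B = V + 0.8799·d_B = (23.2244,15.0391)
sweep = 180° − θ = 83.3455°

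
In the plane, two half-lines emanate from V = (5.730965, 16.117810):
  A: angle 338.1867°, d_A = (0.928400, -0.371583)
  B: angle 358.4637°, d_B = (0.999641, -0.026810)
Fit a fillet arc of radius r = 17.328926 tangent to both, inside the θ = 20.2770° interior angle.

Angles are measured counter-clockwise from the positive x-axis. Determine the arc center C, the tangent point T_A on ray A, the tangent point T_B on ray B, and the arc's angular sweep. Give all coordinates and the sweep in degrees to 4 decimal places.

bisector direction at 348.3252° = (0.979312,-0.202357)
center distance |VC| = r/sin(θ/2) = 17.328926/sin(10.1385°) = 98.444019
C = V + |VC|·bis = (102.1384,-3.8030)
T_A = V + ((C−V)·d_A)·d_A = V + 96.9068·d_A = (95.6992,-19.8912)
T_B = V + ((C−V)·d_B)·d_B = V + 96.9068·d_B = (102.6030,13.5197)
sweep = 180° − θ = 159.7230°

center=(102.1384,-3.8030) T_A=(95.6992,-19.8912) T_B=(102.6030,13.5197) sweep=159.7230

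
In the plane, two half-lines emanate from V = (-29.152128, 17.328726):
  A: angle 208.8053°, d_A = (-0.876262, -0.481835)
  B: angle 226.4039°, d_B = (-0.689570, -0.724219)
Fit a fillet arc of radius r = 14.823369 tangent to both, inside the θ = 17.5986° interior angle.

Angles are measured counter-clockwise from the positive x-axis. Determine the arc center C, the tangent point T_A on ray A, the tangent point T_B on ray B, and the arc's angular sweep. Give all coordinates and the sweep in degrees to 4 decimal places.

center=(-105.9213,-41.8013) T_A=(-113.0638,-28.8122) T_B=(-95.1860,-52.0231) sweep=162.4014

bisector direction at 217.6046° = (-0.792241,-0.610209)
center distance |VC| = r/sin(θ/2) = 14.823369/sin(8.7993°) = 96.901382
C = V + |VC|·bis = (-105.9213,-41.8013)
T_A = V + ((C−V)·d_A)·d_A = V + 95.7609·d_A = (-113.0638,-28.8122)
T_B = V + ((C−V)·d_B)·d_B = V + 95.7609·d_B = (-95.1860,-52.0231)
sweep = 180° − θ = 162.4014°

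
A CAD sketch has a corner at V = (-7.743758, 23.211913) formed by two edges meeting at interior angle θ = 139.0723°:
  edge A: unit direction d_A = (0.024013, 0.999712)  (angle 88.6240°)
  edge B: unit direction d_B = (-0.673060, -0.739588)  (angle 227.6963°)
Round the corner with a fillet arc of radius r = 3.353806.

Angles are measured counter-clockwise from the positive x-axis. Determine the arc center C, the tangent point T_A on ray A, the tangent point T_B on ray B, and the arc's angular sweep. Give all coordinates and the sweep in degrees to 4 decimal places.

center=(-11.0665,24.5436) T_A=(-7.7137,24.4631) T_B=(-8.5861,22.2863) sweep=40.9277

bisector direction at 158.1602° = (-0.928227,0.372014)
center distance |VC| = r/sin(θ/2) = 3.353806/sin(69.5362°) = 3.579711
C = V + |VC|·bis = (-11.0665,24.5436)
T_A = V + ((C−V)·d_A)·d_A = V + 1.2515·d_A = (-7.7137,24.4631)
T_B = V + ((C−V)·d_B)·d_B = V + 1.2515·d_B = (-8.5861,22.2863)
sweep = 180° − θ = 40.9277°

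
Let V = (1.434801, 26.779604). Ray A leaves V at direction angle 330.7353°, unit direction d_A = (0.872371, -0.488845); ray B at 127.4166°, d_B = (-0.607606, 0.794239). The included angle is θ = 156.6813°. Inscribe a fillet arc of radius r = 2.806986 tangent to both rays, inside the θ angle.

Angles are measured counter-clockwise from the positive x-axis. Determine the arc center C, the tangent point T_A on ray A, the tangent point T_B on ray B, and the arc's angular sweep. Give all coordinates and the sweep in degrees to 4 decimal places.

center=(3.3123,28.9452) T_A=(1.9401,26.4965) T_B=(1.0829,27.2396) sweep=23.3187

bisector direction at 49.0759° = (0.655058,0.755579)
center distance |VC| = r/sin(θ/2) = 2.806986/sin(78.3406°) = 2.866124
C = V + |VC|·bis = (3.3123,28.9452)
T_A = V + ((C−V)·d_A)·d_A = V + 0.5792·d_A = (1.9401,26.4965)
T_B = V + ((C−V)·d_B)·d_B = V + 0.5792·d_B = (1.0829,27.2396)
sweep = 180° − θ = 23.3187°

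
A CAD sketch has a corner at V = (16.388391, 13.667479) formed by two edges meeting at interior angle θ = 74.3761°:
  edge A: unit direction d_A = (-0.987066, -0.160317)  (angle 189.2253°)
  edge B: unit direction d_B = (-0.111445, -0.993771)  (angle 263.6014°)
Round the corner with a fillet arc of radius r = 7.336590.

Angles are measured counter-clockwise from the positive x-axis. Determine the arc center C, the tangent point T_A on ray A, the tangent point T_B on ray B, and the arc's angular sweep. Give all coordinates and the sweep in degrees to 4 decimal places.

center=(8.0199,4.8756) T_A=(6.8437,12.1172) T_B=(15.3107,4.0579) sweep=105.6239

bisector direction at 226.4134° = (-0.689451,-0.724333)
center distance |VC| = r/sin(θ/2) = 7.336590/sin(37.1880°) = 12.137971
C = V + |VC|·bis = (8.0199,4.8756)
T_A = V + ((C−V)·d_A)·d_A = V + 9.6698·d_A = (6.8437,12.1172)
T_B = V + ((C−V)·d_B)·d_B = V + 9.6698·d_B = (15.3107,4.0579)
sweep = 180° − θ = 105.6239°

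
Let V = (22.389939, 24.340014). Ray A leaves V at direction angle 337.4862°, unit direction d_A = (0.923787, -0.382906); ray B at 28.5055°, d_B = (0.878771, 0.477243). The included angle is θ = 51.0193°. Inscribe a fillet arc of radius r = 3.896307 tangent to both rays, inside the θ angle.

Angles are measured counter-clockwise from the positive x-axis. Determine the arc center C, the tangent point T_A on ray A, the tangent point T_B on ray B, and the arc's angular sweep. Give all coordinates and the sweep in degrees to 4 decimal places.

bisector direction at 2.9959° = (0.998633,0.052264)
center distance |VC| = r/sin(θ/2) = 3.896307/sin(25.5097°) = 9.047227
C = V + |VC|·bis = (31.4248,24.8129)
T_A = V + ((C−V)·d_A)·d_A = V + 8.1652·d_A = (29.9329,21.2135)
T_B = V + ((C−V)·d_B)·d_B = V + 8.1652·d_B = (29.5653,28.2368)
sweep = 180° − θ = 128.9807°

center=(31.4248,24.8129) T_A=(29.9329,21.2135) T_B=(29.5653,28.2368) sweep=128.9807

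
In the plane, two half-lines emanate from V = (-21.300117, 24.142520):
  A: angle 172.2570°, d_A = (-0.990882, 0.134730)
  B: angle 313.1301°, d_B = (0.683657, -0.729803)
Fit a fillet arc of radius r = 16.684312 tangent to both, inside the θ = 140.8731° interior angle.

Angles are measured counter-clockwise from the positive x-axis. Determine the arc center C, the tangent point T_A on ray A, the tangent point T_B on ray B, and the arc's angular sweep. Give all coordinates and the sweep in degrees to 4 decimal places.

center=(-29.4230,8.4091) T_A=(-27.1751,24.9413) T_B=(-17.2467,19.8155) sweep=39.1269

bisector direction at 242.6936° = (-0.458750,-0.888566)
center distance |VC| = r/sin(θ/2) = 16.684312/sin(70.4365°) = 17.706485
C = V + |VC|·bis = (-29.4230,8.4091)
T_A = V + ((C−V)·d_A)·d_A = V + 5.9290·d_A = (-27.1751,24.9413)
T_B = V + ((C−V)·d_B)·d_B = V + 5.9290·d_B = (-17.2467,19.8155)
sweep = 180° − θ = 39.1269°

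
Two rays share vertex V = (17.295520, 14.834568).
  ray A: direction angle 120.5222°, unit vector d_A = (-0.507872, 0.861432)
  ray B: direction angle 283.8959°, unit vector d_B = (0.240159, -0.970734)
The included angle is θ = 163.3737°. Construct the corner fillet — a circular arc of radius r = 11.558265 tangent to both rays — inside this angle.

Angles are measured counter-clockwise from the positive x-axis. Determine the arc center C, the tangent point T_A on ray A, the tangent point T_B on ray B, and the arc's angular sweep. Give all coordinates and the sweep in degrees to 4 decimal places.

bisector direction at 202.2090° = (-0.925811,-0.377987)
center distance |VC| = r/sin(θ/2) = 11.558265/sin(81.6869°) = 11.681002
C = V + |VC|·bis = (6.4811,10.4193)
T_A = V + ((C−V)·d_A)·d_A = V + 1.6889·d_A = (16.4378,16.2894)
T_B = V + ((C−V)·d_B)·d_B = V + 1.6889·d_B = (17.7011,13.1951)
sweep = 180° − θ = 16.6263°

center=(6.4811,10.4193) T_A=(16.4378,16.2894) T_B=(17.7011,13.1951) sweep=16.6263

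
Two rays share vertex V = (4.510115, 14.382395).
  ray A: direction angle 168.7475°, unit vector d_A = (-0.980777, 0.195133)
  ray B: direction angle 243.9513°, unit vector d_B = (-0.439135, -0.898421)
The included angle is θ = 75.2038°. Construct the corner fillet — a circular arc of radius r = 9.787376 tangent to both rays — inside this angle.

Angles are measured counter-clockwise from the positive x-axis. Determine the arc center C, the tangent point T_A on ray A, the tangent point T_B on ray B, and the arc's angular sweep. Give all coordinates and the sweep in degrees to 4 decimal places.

center=(-9.8637,7.2630) T_A=(-7.9539,16.8622) T_B=(-1.0705,2.9650) sweep=104.7962

bisector direction at 206.3494° = (-0.896104,-0.443844)
center distance |VC| = r/sin(θ/2) = 9.787376/sin(37.6019°) = 16.040371
C = V + |VC|·bis = (-9.8637,7.2630)
T_A = V + ((C−V)·d_A)·d_A = V + 12.7083·d_A = (-7.9539,16.8622)
T_B = V + ((C−V)·d_B)·d_B = V + 12.7083·d_B = (-1.0705,2.9650)
sweep = 180° − θ = 104.7962°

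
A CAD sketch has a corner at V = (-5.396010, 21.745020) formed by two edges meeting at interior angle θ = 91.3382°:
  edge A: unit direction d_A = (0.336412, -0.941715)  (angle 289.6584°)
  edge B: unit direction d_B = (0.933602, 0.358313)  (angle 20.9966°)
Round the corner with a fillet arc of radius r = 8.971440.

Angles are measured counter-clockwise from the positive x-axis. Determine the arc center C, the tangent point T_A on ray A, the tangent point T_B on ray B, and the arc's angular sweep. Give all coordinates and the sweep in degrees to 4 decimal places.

center=(6.0009,16.5096) T_A=(-2.4476,13.4915) T_B=(2.7864,24.8854) sweep=88.6618

bisector direction at 335.3275° = (0.908709,-0.417431)
center distance |VC| = r/sin(θ/2) = 8.971440/sin(45.6691°) = 12.541926
C = V + |VC|·bis = (6.0009,16.5096)
T_A = V + ((C−V)·d_A)·d_A = V + 8.7643·d_A = (-2.4476,13.4915)
T_B = V + ((C−V)·d_B)·d_B = V + 8.7643·d_B = (2.7864,24.8854)
sweep = 180° − θ = 88.6618°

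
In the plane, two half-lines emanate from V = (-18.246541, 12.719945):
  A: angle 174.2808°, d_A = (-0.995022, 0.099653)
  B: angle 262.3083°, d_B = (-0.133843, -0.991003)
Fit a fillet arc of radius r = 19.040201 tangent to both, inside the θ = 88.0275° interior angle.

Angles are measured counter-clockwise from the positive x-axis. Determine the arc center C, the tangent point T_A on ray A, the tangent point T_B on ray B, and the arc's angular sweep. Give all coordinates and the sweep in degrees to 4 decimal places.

bisector direction at 218.2946° = (-0.784835,-0.619704)
center distance |VC| = r/sin(θ/2) = 19.040201/sin(44.0138°) = 27.402637
C = V + |VC|·bis = (-39.7531,-4.2616)
T_A = V + ((C−V)·d_A)·d_A = V + 19.7072·d_A = (-37.8557,14.6838)
T_B = V + ((C−V)·d_B)·d_B = V + 19.7072·d_B = (-20.8842,-6.8100)
sweep = 180° − θ = 91.9725°

center=(-39.7531,-4.2616) T_A=(-37.8557,14.6838) T_B=(-20.8842,-6.8100) sweep=91.9725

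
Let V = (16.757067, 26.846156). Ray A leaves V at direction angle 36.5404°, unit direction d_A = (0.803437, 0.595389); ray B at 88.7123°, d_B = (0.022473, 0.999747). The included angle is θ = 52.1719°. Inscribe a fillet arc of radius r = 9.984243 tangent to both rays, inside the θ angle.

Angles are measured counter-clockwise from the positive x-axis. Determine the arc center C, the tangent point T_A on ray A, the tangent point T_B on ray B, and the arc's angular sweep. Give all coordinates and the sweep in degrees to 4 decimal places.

bisector direction at 62.6263° = (0.459791,0.888027)
center distance |VC| = r/sin(θ/2) = 9.984243/sin(26.0860°) = 22.705965
C = V + |VC|·bis = (27.1971,47.0097)
T_A = V + ((C−V)·d_A)·d_A = V + 20.3930·d_A = (33.1416,38.9880)
T_B = V + ((C−V)·d_B)·d_B = V + 20.3930·d_B = (17.2154,47.2340)
sweep = 180° − θ = 127.8281°

center=(27.1971,47.0097) T_A=(33.1416,38.9880) T_B=(17.2154,47.2340) sweep=127.8281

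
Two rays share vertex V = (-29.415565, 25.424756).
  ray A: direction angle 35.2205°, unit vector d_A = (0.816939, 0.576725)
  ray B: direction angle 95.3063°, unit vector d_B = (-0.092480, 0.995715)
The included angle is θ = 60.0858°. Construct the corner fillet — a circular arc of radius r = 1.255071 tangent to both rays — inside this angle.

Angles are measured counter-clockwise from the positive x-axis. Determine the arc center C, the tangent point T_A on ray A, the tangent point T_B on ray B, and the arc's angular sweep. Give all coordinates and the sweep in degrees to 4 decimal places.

center=(-28.3666,27.7016) T_A=(-27.6427,26.6763) T_B=(-29.6163,27.5855) sweep=119.9142

bisector direction at 65.2634° = (0.418447,0.908241)
center distance |VC| = r/sin(θ/2) = 1.255071/sin(30.0429°) = 2.506892
C = V + |VC|·bis = (-28.3666,27.7016)
T_A = V + ((C−V)·d_A)·d_A = V + 2.1701·d_A = (-27.6427,26.6763)
T_B = V + ((C−V)·d_B)·d_B = V + 2.1701·d_B = (-29.6163,27.5855)
sweep = 180° − θ = 119.9142°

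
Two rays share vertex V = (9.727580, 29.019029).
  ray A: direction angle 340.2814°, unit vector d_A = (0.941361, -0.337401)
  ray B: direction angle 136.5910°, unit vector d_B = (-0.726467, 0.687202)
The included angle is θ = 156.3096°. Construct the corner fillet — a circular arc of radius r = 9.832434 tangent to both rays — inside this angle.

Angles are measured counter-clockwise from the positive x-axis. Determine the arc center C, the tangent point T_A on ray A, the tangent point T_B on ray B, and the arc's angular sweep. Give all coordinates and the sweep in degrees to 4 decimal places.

center=(14.9863,37.5791) T_A=(11.6689,28.3232) T_B=(8.2295,30.4362) sweep=23.6904

bisector direction at 58.4362° = (0.523448,0.852058)
center distance |VC| = r/sin(θ/2) = 9.832434/sin(78.1548°) = 10.046364
C = V + |VC|·bis = (14.9863,37.5791)
T_A = V + ((C−V)·d_A)·d_A = V + 2.0622·d_A = (11.6689,28.3232)
T_B = V + ((C−V)·d_B)·d_B = V + 2.0622·d_B = (8.2295,30.4362)
sweep = 180° − θ = 23.6904°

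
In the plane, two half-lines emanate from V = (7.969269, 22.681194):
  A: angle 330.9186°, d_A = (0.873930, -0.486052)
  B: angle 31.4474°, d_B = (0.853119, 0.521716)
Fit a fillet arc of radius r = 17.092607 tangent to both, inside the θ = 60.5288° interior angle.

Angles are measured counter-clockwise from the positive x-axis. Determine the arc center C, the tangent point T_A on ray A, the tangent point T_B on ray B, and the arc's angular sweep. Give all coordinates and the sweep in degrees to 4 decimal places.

bisector direction at 1.1830° = (0.999787,0.020646)
center distance |VC| = r/sin(θ/2) = 17.092607/sin(30.2644°) = 33.914504
C = V + |VC|·bis = (41.8765,23.3814)
T_A = V + ((C−V)·d_A)·d_A = V + 29.2923·d_A = (33.5687,8.4436)
T_B = V + ((C−V)·d_B)·d_B = V + 29.2923·d_B = (32.9591,37.9634)
sweep = 180° − θ = 119.4712°

center=(41.8765,23.3814) T_A=(33.5687,8.4436) T_B=(32.9591,37.9634) sweep=119.4712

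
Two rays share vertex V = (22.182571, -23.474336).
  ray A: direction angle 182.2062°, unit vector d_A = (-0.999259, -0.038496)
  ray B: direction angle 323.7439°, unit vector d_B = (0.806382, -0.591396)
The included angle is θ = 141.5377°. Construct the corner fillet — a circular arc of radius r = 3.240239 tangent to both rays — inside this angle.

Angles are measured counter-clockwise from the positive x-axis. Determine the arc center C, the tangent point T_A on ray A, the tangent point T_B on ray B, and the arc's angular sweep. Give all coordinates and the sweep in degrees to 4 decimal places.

bisector direction at 252.9751° = (-0.292788,-0.956177)
center distance |VC| = r/sin(θ/2) = 3.240239/sin(70.7689°) = 3.431739
C = V + |VC|·bis = (21.1778,-26.7557)
T_A = V + ((C−V)·d_A)·d_A = V + 1.1303·d_A = (21.0531,-23.5178)
T_B = V + ((C−V)·d_B)·d_B = V + 1.1303·d_B = (23.0941,-24.1428)
sweep = 180° − θ = 38.4623°

center=(21.1778,-26.7557) T_A=(21.0531,-23.5178) T_B=(23.0941,-24.1428) sweep=38.4623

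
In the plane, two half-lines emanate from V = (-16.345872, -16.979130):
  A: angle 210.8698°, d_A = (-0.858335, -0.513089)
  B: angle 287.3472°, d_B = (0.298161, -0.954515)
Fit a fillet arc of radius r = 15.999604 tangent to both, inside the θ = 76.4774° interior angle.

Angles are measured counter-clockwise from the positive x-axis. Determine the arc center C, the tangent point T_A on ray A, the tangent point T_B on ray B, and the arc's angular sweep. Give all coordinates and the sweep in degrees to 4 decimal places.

center=(-25.5640,-41.1297) T_A=(-33.7732,-27.3967) T_B=(-10.2921,-36.3593) sweep=103.5226

bisector direction at 249.1085° = (-0.356599,-0.934257)
center distance |VC| = r/sin(θ/2) = 15.999604/sin(38.2387°) = 25.850048
C = V + |VC|·bis = (-25.5640,-41.1297)
T_A = V + ((C−V)·d_A)·d_A = V + 20.3036·d_A = (-33.7732,-27.3967)
T_B = V + ((C−V)·d_B)·d_B = V + 20.3036·d_B = (-10.2921,-36.3593)
sweep = 180° − θ = 103.5226°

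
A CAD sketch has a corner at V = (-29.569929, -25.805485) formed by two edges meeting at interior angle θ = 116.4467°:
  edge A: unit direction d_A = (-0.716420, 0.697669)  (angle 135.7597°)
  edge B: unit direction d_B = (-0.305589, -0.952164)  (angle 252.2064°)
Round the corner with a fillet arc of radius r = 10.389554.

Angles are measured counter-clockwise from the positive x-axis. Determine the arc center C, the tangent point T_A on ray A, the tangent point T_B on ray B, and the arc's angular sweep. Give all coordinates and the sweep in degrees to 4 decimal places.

center=(-41.4292,-28.7586) T_A=(-34.1808,-21.3153) T_B=(-31.5367,-31.9335) sweep=63.5533

bisector direction at 193.9831° = (-0.970367,-0.241635)
center distance |VC| = r/sin(θ/2) = 10.389554/sin(58.2234°) = 12.221461
C = V + |VC|·bis = (-41.4292,-28.7586)
T_A = V + ((C−V)·d_A)·d_A = V + 6.4359·d_A = (-34.1808,-21.3153)
T_B = V + ((C−V)·d_B)·d_B = V + 6.4359·d_B = (-31.5367,-31.9335)
sweep = 180° − θ = 63.5533°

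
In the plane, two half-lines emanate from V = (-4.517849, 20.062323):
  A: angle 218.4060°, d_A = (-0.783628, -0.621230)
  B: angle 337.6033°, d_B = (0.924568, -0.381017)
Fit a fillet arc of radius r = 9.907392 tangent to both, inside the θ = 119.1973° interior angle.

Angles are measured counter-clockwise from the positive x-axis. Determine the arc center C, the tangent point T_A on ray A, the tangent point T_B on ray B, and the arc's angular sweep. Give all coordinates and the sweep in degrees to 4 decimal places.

bisector direction at 278.0047° = (0.139253,-0.990257)
center distance |VC| = r/sin(θ/2) = 9.907392/sin(59.5986°) = 11.486808
C = V + |VC|·bis = (-2.9183,8.6874)
T_A = V + ((C−V)·d_A)·d_A = V + 5.8129·d_A = (-9.0730,16.4511)
T_B = V + ((C−V)·d_B)·d_B = V + 5.8129·d_B = (0.8566,17.8475)
sweep = 180° − θ = 60.8027°

center=(-2.9183,8.6874) T_A=(-9.0730,16.4511) T_B=(0.8566,17.8475) sweep=60.8027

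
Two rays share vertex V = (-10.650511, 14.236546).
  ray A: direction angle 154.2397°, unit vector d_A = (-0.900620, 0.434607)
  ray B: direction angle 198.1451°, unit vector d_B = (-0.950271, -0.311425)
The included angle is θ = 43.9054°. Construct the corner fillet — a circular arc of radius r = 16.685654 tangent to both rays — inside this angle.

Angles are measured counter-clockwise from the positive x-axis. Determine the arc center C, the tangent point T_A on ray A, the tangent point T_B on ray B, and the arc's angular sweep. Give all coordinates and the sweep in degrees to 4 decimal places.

center=(-55.1850,17.2005) T_A=(-47.9333,32.2279) T_B=(-49.9887,1.3446) sweep=136.0946

bisector direction at 176.1924° = (-0.997793,0.066406)
center distance |VC| = r/sin(θ/2) = 16.685654/sin(21.9527°) = 44.633019
C = V + |VC|·bis = (-55.1850,17.2005)
T_A = V + ((C−V)·d_A)·d_A = V + 41.3968·d_A = (-47.9333,32.2279)
T_B = V + ((C−V)·d_B)·d_B = V + 41.3968·d_B = (-49.9887,1.3446)
sweep = 180° − θ = 136.0946°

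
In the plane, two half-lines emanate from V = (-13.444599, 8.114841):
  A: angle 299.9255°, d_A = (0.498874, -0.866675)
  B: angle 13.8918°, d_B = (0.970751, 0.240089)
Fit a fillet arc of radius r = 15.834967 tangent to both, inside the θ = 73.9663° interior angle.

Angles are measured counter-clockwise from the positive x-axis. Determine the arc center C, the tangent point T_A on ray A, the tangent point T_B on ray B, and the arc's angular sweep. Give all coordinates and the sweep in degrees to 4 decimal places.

bisector direction at 336.9086° = (0.919881,-0.392198)
center distance |VC| = r/sin(θ/2) = 15.834967/sin(36.9832°) = 26.322291
C = V + |VC|·bis = (10.7688,-2.2087)
T_A = V + ((C−V)·d_A)·d_A = V + 21.0266·d_A = (-2.9550,-10.1084)
T_B = V + ((C−V)·d_B)·d_B = V + 21.0266·d_B = (6.9670,13.1631)
sweep = 180° − θ = 106.0337°

center=(10.7688,-2.2087) T_A=(-2.9550,-10.1084) T_B=(6.9670,13.1631) sweep=106.0337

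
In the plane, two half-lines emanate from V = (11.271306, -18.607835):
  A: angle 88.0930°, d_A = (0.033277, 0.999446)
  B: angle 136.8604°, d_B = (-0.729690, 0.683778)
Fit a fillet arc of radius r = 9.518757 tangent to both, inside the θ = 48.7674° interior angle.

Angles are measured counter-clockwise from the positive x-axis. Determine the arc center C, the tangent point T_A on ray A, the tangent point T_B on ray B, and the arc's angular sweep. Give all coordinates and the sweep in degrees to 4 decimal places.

center=(2.4566,2.6972) T_A=(11.9701,2.3804) T_B=(-4.0521,-4.2486) sweep=131.2326

bisector direction at 112.4767° = (-0.382308,0.924035)
center distance |VC| = r/sin(θ/2) = 9.518757/sin(24.3837°) = 23.056472
C = V + |VC|·bis = (2.4566,2.6972)
T_A = V + ((C−V)·d_A)·d_A = V + 20.9999·d_A = (11.9701,2.3804)
T_B = V + ((C−V)·d_B)·d_B = V + 20.9999·d_B = (-4.0521,-4.2486)
sweep = 180° − θ = 131.2326°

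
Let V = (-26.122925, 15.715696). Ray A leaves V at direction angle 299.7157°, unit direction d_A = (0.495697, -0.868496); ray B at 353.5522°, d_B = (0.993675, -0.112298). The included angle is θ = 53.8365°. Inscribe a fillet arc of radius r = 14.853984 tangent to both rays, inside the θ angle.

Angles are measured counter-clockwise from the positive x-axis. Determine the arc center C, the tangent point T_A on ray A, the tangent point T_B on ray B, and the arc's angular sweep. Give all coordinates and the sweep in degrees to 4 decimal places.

center=(1.2797,-2.3297) T_A=(-11.6210,-9.6928) T_B=(2.9477,12.4303) sweep=126.1635

bisector direction at 326.6340° = (0.835174,-0.549986)
center distance |VC| = r/sin(θ/2) = 14.853984/sin(26.9183°) = 32.810623
C = V + |VC|·bis = (1.2797,-2.3297)
T_A = V + ((C−V)·d_A)·d_A = V + 29.2557·d_A = (-11.6210,-9.6928)
T_B = V + ((C−V)·d_B)·d_B = V + 29.2557·d_B = (2.9477,12.4303)
sweep = 180° − θ = 126.1635°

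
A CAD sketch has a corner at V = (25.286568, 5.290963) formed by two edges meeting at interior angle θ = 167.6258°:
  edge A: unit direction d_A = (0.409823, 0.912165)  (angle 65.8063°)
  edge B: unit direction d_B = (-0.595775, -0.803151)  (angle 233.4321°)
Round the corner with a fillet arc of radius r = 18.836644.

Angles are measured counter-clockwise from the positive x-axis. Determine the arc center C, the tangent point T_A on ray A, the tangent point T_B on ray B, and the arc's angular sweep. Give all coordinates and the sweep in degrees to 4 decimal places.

bisector direction at 149.6192° = (-0.862683,0.505745)
center distance |VC| = r/sin(θ/2) = 18.836644/sin(83.8129°) = 18.947005
C = V + |VC|·bis = (8.9413,14.8733)
T_A = V + ((C−V)·d_A)·d_A = V + 2.0420·d_A = (26.1234,7.1536)
T_B = V + ((C−V)·d_B)·d_B = V + 2.0420·d_B = (24.0700,3.6509)
sweep = 180° − θ = 12.3742°

center=(8.9413,14.8733) T_A=(26.1234,7.1536) T_B=(24.0700,3.6509) sweep=12.3742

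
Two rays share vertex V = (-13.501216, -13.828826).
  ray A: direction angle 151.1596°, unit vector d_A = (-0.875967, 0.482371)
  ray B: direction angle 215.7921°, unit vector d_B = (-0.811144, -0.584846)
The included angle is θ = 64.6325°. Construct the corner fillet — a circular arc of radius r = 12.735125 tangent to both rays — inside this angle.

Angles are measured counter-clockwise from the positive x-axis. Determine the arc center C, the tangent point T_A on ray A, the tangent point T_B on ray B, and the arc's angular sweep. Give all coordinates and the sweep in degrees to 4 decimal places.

center=(-37.2795,-15.2731) T_A=(-31.1365,-4.1176) T_B=(-29.8314,-25.6031) sweep=115.3675

bisector direction at 183.4759° = (-0.998160,-0.060628)
center distance |VC| = r/sin(θ/2) = 12.735125/sin(32.3162°) = 23.822137
C = V + |VC|·bis = (-37.2795,-15.2731)
T_A = V + ((C−V)·d_A)·d_A = V + 20.1323·d_A = (-31.1365,-4.1176)
T_B = V + ((C−V)·d_B)·d_B = V + 20.1323·d_B = (-29.8314,-25.6031)
sweep = 180° − θ = 115.3675°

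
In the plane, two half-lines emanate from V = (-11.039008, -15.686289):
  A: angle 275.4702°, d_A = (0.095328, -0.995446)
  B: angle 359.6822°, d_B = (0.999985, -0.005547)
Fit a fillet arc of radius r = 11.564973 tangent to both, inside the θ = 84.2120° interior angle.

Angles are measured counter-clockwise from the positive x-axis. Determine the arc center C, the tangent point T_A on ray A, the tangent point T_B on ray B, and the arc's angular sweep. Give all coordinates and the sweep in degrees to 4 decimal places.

bisector direction at 317.5762° = (0.738175,-0.674609)
center distance |VC| = r/sin(θ/2) = 11.564973/sin(42.1060°) = 17.248171
C = V + |VC|·bis = (1.6932,-27.3221)
T_A = V + ((C−V)·d_A)·d_A = V + 12.7965·d_A = (-9.8191,-28.4245)
T_B = V + ((C−V)·d_B)·d_B = V + 12.7965·d_B = (1.7573,-15.7573)
sweep = 180° − θ = 95.7880°

center=(1.6932,-27.3221) T_A=(-9.8191,-28.4245) T_B=(1.7573,-15.7573) sweep=95.7880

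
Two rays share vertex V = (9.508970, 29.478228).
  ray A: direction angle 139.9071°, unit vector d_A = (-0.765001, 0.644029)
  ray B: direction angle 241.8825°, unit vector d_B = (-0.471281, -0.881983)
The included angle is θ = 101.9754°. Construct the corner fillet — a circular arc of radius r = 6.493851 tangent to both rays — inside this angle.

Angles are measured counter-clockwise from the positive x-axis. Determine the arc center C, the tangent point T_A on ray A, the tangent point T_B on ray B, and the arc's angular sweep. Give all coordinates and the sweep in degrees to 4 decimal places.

bisector direction at 190.8948° = (-0.981976,-0.189006)
center distance |VC| = r/sin(θ/2) = 6.493851/sin(50.9877°) = 8.357478
C = V + |VC|·bis = (1.3021,27.8986)
T_A = V + ((C−V)·d_A)·d_A = V + 5.2609·d_A = (5.4844,32.8664)
T_B = V + ((C−V)·d_B)·d_B = V + 5.2609·d_B = (7.0296,24.8382)
sweep = 180° − θ = 78.0246°

center=(1.3021,27.8986) T_A=(5.4844,32.8664) T_B=(7.0296,24.8382) sweep=78.0246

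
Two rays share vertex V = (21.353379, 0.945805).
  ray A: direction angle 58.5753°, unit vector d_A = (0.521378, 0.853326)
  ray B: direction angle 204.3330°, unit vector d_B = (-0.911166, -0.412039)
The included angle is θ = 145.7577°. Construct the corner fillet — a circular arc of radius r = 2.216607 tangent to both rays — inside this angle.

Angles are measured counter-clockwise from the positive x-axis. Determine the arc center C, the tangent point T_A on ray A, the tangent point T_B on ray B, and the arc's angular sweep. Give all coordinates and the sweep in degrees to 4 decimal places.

bisector direction at 131.4541° = (-0.662020,0.749486)
center distance |VC| = r/sin(θ/2) = 2.216607/sin(72.8788°) = 2.319392
C = V + |VC|·bis = (19.8179,2.6842)
T_A = V + ((C−V)·d_A)·d_A = V + 0.6828·d_A = (21.7094,1.5285)
T_B = V + ((C−V)·d_B)·d_B = V + 0.6828·d_B = (20.7312,0.6645)
sweep = 180° − θ = 34.2423°

center=(19.8179,2.6842) T_A=(21.7094,1.5285) T_B=(20.7312,0.6645) sweep=34.2423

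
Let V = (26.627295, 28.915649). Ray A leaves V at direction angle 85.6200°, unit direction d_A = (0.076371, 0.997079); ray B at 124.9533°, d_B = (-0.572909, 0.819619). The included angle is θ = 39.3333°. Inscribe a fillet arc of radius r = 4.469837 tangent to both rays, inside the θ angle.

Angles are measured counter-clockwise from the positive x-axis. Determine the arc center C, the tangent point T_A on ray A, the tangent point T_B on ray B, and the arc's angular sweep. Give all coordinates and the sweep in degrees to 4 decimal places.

bisector direction at 105.2866° = (-0.263648,0.964619)
center distance |VC| = r/sin(θ/2) = 4.469837/sin(19.6667°) = 13.281456
C = V + |VC|·bis = (23.1257,41.7272)
T_A = V + ((C−V)·d_A)·d_A = V + 12.5067·d_A = (27.5824,41.3858)
T_B = V + ((C−V)·d_B)·d_B = V + 12.5067·d_B = (19.4621,39.1664)
sweep = 180° − θ = 140.6667°

center=(23.1257,41.7272) T_A=(27.5824,41.3858) T_B=(19.4621,39.1664) sweep=140.6667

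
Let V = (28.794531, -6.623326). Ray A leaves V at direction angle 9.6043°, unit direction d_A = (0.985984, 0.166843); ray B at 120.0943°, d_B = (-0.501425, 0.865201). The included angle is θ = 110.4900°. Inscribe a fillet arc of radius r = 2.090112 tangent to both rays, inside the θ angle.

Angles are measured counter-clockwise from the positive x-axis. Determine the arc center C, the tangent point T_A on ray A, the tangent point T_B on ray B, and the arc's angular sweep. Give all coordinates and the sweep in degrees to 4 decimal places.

bisector direction at 64.8493° = (0.425001,0.905193)
center distance |VC| = r/sin(θ/2) = 2.090112/sin(55.2450°) = 2.543962
C = V + |VC|·bis = (29.8757,-4.3205)
T_A = V + ((C−V)·d_A)·d_A = V + 1.4502·d_A = (30.2244,-6.3814)
T_B = V + ((C−V)·d_B)·d_B = V + 1.4502·d_B = (28.0673,-5.3686)
sweep = 180° − θ = 69.5100°

center=(29.8757,-4.3205) T_A=(30.2244,-6.3814) T_B=(28.0673,-5.3686) sweep=69.5100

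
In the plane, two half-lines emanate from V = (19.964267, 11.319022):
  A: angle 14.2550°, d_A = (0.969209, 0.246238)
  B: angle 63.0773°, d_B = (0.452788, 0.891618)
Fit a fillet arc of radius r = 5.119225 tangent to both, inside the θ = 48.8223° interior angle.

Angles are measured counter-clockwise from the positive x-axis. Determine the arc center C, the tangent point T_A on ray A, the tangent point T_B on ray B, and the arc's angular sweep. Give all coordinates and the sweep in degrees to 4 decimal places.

bisector direction at 38.6662° = (0.780800,0.624781)
center distance |VC| = r/sin(θ/2) = 5.119225/sin(24.4111°) = 12.386771
C = V + |VC|·bis = (29.6359,19.0580)
T_A = V + ((C−V)·d_A)·d_A = V + 11.2794·d_A = (30.8964,14.0964)
T_B = V + ((C−V)·d_B)·d_B = V + 11.2794·d_B = (25.0715,21.3760)
sweep = 180° − θ = 131.1777°

center=(29.6359,19.0580) T_A=(30.8964,14.0964) T_B=(25.0715,21.3760) sweep=131.1777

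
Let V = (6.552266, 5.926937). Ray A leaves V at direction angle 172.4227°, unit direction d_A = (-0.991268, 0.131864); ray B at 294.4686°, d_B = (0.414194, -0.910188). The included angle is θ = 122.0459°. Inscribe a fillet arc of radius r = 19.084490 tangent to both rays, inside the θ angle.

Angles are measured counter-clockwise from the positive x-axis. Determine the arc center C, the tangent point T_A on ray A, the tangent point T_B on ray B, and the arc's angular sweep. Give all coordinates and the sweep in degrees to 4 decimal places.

center=(-6.4407,-11.5973) T_A=(-3.9242,7.3206) T_B=(10.9298,-3.6926) sweep=57.9541

bisector direction at 233.4457° = (-0.595585,-0.803292)
center distance |VC| = r/sin(θ/2) = 19.084490/sin(61.0230°) = 21.815487
C = V + |VC|·bis = (-6.4407,-11.5973)
T_A = V + ((C−V)·d_A)·d_A = V + 10.5687·d_A = (-3.9242,7.3206)
T_B = V + ((C−V)·d_B)·d_B = V + 10.5687·d_B = (10.9298,-3.6926)
sweep = 180° − θ = 57.9541°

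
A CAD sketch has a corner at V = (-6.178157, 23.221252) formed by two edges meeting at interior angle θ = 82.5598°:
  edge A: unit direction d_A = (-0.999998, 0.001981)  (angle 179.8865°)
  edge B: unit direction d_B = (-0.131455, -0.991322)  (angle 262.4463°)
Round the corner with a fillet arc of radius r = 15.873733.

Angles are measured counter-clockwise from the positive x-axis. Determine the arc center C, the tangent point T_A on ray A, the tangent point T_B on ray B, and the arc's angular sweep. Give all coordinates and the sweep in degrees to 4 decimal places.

bisector direction at 221.1664° = (-0.752801,-0.658248)
center distance |VC| = r/sin(θ/2) = 15.873733/sin(41.2799°) = 24.060659
C = V + |VC|·bis = (-24.2910,7.3834)
T_A = V + ((C−V)·d_A)·d_A = V + 18.0815·d_A = (-24.2596,23.2571)
T_B = V + ((C−V)·d_B)·d_B = V + 18.0815·d_B = (-8.5551,5.2967)
sweep = 180° − θ = 97.4402°

center=(-24.2910,7.3834) T_A=(-24.2596,23.2571) T_B=(-8.5551,5.2967) sweep=97.4402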